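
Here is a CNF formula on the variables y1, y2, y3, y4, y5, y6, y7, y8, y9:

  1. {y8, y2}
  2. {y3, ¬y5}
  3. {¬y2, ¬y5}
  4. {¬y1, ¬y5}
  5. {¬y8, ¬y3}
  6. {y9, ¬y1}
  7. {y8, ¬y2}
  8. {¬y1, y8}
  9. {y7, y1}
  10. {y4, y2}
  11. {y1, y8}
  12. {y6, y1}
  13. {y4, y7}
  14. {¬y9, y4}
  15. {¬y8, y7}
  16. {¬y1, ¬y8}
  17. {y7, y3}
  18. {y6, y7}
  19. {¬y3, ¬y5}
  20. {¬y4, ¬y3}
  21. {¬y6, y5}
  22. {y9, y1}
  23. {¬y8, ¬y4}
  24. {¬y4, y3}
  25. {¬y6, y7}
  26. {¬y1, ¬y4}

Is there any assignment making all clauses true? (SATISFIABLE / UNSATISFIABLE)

y1 = True:
  propagation gives y5=False, y9=True, y8=True; an empty clause results — contradiction.
y1 = False:
  propagation gives y7=True, y8=True, y3=False, y5=False; an empty clause results — contradiction.
Every branch closes, so no satisfying assignment exists.

UNSATISFIABLE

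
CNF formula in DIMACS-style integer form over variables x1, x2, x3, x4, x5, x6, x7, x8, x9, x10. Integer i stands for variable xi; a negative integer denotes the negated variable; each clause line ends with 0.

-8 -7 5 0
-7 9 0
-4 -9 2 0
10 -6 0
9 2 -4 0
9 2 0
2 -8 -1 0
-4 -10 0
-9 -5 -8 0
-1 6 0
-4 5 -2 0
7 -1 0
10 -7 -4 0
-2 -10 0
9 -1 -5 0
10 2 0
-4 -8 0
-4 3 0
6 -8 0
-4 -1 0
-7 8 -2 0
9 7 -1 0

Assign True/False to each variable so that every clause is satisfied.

x1 = False, x2 = True, x3 = True, x4 = False, x5 = True, x6 = False, x7 = False, x8 = False, x9 = False, x10 = False

Check each clause:
  1. (!x7 || !x8 || x5) — !x8 is true.
  2. (x9 || !x7) — !x7 is true.
  3. (x2 || !x9 || !x4) — x2 is true.
  4. (!x6 || x10) — !x6 is true.
  5. (x9 || !x4 || x2) — x2 is true.
  6. (x2 || x9) — x2 is true.
  7. (!x8 || x2 || !x1) — !x8 is true.
  8. (!x10 || !x4) — !x4 is true.
  9. (!x9 || !x5 || !x8) — !x8 is true.
  10. (!x1 || x6) — !x1 is true.
  11. (!x4 || x5 || !x2) — !x4 is true.
  12. (x7 || !x1) — !x1 is true.
  13. (x10 || !x7 || !x4) — !x7 is true.
  14. (!x2 || !x10) — !x10 is true.
  15. (x9 || !x1 || !x5) — !x1 is true.
  16. (x2 || x10) — x2 is true.
  17. (!x4 || !x8) — !x8 is true.
  18. (!x4 || x3) — x3 is true.
  19. (x6 || !x8) — !x8 is true.
  20. (!x4 || !x1) — !x4 is true.
  21. (!x7 || x8 || !x2) — !x7 is true.
  22. (x7 || !x1 || x9) — !x1 is true.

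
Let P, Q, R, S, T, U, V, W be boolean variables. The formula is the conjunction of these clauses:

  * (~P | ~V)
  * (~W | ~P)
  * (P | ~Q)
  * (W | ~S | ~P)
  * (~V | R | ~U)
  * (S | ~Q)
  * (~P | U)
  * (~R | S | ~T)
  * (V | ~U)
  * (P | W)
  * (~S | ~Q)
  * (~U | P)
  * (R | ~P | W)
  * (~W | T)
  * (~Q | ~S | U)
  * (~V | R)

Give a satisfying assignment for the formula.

P=False  Q=False  R=False  S=True  T=True  U=False  V=False  W=True

Q occurs only negated in the remaining clauses — set Q = False.
Set P = False and propagate.
  then W is forced to True.
  then U is forced to False.
  then T is forced to True.
Try R = False.
  then V is forced to False.
S is now unconstrained; take S = True.
Every clause has at least one true literal under this assignment.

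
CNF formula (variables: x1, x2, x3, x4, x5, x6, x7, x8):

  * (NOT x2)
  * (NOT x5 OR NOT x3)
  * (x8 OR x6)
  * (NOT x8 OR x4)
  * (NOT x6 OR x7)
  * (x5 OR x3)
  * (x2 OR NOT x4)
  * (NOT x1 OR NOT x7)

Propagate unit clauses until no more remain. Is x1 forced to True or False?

False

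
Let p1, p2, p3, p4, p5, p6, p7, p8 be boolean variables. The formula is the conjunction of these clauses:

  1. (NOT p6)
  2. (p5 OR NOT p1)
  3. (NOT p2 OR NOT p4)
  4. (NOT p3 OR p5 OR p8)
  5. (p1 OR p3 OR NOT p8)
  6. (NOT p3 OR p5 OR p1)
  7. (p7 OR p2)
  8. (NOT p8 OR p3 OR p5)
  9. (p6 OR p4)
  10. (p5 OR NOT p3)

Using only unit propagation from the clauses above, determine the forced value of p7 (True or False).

True

(NOT p6) stands alone — p6 = False.
From (p6 OR p4) and p6 = False: p4 = True.
From (NOT p2 OR NOT p4) and p4 = True: p2 = False.
(p2 OR p7): since p2 = False, the clause reduces to (p7). p7 = True.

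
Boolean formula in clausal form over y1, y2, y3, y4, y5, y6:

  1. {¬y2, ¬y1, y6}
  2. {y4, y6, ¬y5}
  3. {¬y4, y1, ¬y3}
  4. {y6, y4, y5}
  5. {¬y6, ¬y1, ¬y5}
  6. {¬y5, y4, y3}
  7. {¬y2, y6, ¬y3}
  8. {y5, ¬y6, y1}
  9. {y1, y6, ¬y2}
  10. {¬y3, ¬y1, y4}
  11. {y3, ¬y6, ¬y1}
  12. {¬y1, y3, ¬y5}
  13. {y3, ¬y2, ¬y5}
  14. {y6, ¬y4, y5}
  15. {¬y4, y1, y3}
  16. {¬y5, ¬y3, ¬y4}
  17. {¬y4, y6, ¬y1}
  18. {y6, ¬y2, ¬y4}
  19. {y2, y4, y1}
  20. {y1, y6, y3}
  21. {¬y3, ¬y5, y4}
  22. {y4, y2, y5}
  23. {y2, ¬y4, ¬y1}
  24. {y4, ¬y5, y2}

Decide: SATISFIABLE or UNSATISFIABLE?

SATISFIABLE

Set y1 = True and propagate.
Branch on y2: take y2 = True.
  then y6 is forced to True.
  then y5 is forced to False.
  then y3 is forced to True.
  then y4 is forced to True.
Every clause has at least one true literal under this assignment.
So y1=T, y2=T, y3=T, y4=T, y5=F, y6=T is a satisfying assignment.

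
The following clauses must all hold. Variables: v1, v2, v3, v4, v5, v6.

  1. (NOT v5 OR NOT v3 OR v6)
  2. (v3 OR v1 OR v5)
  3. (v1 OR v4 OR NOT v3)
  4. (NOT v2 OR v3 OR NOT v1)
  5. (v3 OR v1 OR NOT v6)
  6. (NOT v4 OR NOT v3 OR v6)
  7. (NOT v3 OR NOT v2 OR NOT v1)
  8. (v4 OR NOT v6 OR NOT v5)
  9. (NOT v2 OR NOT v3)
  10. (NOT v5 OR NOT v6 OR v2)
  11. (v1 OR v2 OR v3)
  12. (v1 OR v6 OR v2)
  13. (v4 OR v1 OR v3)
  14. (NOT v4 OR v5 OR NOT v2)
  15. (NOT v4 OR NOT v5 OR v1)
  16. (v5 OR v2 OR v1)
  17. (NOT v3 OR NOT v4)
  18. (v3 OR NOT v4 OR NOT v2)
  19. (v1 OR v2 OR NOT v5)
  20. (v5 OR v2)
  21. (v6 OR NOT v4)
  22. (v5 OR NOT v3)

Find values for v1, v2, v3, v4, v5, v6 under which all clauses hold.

v1 = T, v2 = F, v3 = F, v4 = F, v5 = T, v6 = F

Check each clause:
  1. (NOT v5 OR NOT v3 OR v6) — NOT v3 is true.
  2. (v3 OR v5 OR v1) — v1 is true.
  3. (v4 OR NOT v3 OR v1) — v1 is true.
  4. (NOT v1 OR NOT v2 OR v3) — NOT v2 is true.
  5. (NOT v6 OR v3 OR v1) — v1 is true.
  6. (NOT v4 OR v6 OR NOT v3) — NOT v4 is true.
  7. (NOT v3 OR NOT v2 OR NOT v1) — NOT v3 is true.
  8. (NOT v5 OR NOT v6 OR v4) — NOT v6 is true.
  9. (NOT v2 OR NOT v3) — NOT v3 is true.
  10. (NOT v6 OR NOT v5 OR v2) — NOT v6 is true.
  11. (v3 OR v1 OR v2) — v1 is true.
  12. (v1 OR v6 OR v2) — v1 is true.
  13. (v1 OR v4 OR v3) — v1 is true.
  14. (v5 OR NOT v2 OR NOT v4) — NOT v4 is true.
  15. (v1 OR NOT v4 OR NOT v5) — v1 is true.
  16. (v5 OR v2 OR v1) — v1 is true.
  17. (NOT v4 OR NOT v3) — NOT v4 is true.
  18. (NOT v2 OR NOT v4 OR v3) — NOT v4 is true.
  19. (v1 OR NOT v5 OR v2) — v1 is true.
  20. (v2 OR v5) — v5 is true.
  21. (NOT v4 OR v6) — NOT v4 is true.
  22. (v5 OR NOT v3) — v5 is true.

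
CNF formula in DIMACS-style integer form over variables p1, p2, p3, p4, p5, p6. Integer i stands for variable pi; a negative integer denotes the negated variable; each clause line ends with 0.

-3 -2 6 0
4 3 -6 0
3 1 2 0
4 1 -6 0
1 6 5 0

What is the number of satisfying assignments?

34

Case analysis on p6 and p1:
  p6=T, p1=T: p2, p5 free; 3 ways for (p3,p4) × 2^2 = 12.
  p6=T, p1=F: p5 free; 3 ways for (p2,p3,p4) × 2^1 = 6.
  p6=F, p1=T: p4, p5 free; 3 ways for (p2,p3) × 2^2 = 12.
  p6=F, p1=F: remaining (p2,p3,p4,p5) ∈ {(F,T,F,T); (F,T,T,T); (T,F,F,T); (T,F,T,T)} — 4.
Total: 12 + 6 + 12 + 4 = 34.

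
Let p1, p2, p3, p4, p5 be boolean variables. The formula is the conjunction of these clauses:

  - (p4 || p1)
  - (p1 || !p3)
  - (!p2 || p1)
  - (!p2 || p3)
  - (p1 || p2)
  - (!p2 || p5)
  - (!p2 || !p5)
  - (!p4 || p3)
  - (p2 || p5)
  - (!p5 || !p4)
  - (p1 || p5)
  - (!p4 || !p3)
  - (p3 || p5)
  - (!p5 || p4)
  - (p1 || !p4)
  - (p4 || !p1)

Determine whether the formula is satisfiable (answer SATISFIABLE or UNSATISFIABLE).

UNSATISFIABLE

p1 = True:
  propagation gives p4=True, p3=True; an empty clause results — contradiction.
p1 = False:
  propagation gives p4=True; an empty clause results — contradiction.
Every branch closes, so no satisfying assignment exists.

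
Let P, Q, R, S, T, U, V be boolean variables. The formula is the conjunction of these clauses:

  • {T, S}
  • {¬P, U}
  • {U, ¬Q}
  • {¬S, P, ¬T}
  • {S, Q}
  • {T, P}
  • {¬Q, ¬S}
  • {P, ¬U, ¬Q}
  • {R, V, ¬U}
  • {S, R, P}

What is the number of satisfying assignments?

Split on P, then S.
  P=1, S=1: T free; 3 ways for (Q,R,U,V) × 2^1 = 6.
  P=1, S=0: remaining (Q,R,T,U,V) ∈ {(1,0,1,1,1); (1,1,1,1,0); (1,1,1,1,1)} — 3.
  P=0, S=1: a clause becomes empty — 0.
  P=0, S=0: a clause becomes empty — 0.
Total: 6 + 3 + 0 + 0 = 9.

9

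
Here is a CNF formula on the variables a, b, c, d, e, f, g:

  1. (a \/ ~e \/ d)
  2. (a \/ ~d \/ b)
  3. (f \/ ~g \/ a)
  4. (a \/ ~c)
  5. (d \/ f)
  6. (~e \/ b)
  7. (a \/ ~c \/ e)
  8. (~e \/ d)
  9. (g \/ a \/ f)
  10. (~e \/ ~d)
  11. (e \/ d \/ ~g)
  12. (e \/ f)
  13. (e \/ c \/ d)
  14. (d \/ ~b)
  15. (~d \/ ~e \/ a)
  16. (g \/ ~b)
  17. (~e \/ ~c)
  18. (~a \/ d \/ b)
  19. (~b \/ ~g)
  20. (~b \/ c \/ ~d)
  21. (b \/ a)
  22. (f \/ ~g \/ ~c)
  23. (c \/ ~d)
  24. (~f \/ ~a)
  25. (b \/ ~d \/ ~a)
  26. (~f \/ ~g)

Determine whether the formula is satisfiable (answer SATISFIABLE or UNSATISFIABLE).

UNSATISFIABLE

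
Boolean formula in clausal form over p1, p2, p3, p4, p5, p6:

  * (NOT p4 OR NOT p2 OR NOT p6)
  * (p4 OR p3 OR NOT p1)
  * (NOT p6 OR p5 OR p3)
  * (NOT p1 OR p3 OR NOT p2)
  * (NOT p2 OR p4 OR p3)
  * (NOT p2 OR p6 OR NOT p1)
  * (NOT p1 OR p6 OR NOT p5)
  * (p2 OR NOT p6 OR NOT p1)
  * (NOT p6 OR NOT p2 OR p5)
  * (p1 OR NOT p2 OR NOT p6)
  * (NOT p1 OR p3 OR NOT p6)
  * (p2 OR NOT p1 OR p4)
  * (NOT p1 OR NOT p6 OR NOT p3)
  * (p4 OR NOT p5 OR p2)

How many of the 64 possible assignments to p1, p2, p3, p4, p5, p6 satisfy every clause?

Split on p1, then p2.
  p1=T, p2=T: a clause becomes empty — 0.
  p1=T, p2=F: remaining (p3,p4,p5,p6) ∈ {(F,T,F,F); (T,T,F,F)} — 2.
  p1=F, p2=T: p5 free; 3 ways for (p3,p4,p6) × 2^1 = 6.
  p1=F, p2=F: 10 of the 16 assignments to (p3,p4,p5,p6) work.
Total: 0 + 2 + 6 + 10 = 18.

18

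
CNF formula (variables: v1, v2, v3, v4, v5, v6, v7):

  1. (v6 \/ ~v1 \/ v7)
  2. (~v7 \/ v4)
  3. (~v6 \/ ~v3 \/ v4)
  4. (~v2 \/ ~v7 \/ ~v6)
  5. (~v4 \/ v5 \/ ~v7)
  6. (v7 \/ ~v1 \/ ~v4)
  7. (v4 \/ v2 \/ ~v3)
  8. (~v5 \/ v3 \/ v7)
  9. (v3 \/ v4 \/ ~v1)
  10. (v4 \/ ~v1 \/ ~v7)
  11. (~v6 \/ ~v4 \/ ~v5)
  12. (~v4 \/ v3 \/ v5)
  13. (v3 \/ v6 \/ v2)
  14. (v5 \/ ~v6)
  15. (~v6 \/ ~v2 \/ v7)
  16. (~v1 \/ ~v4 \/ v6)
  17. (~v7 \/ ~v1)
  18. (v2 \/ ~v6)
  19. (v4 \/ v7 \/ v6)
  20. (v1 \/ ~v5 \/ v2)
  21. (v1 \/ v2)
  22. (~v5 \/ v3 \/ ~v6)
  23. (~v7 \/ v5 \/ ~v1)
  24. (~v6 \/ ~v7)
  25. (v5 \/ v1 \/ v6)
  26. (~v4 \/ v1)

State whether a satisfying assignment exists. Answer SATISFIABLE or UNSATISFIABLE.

UNSATISFIABLE

v6 = True:
  propagation gives v5=True, v4=False, v7=False, v3=False; an empty clause results — contradiction.
v6 = False:
  v1 = True:
    propagation gives v7=True; an empty clause results — contradiction.
  v1 = False:
    propagation gives v2=True, v5=True, v4=False, v7=False; an empty clause results — contradiction.
Every branch closes, so no satisfying assignment exists.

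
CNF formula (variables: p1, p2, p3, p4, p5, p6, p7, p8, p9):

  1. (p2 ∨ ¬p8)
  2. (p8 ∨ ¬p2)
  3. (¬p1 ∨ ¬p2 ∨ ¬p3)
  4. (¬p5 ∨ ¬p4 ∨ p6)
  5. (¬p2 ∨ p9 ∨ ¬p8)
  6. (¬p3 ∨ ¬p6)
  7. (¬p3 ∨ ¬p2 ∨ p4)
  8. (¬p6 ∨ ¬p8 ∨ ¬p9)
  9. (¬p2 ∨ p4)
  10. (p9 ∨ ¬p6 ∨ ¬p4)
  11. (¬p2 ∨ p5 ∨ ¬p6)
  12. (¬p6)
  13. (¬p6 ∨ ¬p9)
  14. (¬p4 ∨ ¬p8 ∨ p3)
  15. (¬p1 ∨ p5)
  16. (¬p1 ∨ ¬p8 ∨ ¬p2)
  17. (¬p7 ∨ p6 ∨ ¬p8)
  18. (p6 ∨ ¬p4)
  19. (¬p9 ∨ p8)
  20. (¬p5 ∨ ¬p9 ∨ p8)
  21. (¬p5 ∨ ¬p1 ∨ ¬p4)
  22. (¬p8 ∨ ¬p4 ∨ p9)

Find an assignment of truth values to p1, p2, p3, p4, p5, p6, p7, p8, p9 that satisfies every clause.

p1=F, p2=F, p3=F, p4=F, p5=F, p6=F, p7=T, p8=F, p9=F

(¬p6) is a unit clause, so p6 = False.
Unit propagation: (¬p4) forces p4 = False.
The clause (¬p2) is unit: p2 must be False.
Unit propagation: (¬p8) forces p8 = False.
Unit propagation: (¬p9) forces p9 = False.
p1 occurs only negated in the remaining clauses — set p1 = False.
p3, p5, p7 are now unconstrained; take p3 = False, p5 = False, p7 = True.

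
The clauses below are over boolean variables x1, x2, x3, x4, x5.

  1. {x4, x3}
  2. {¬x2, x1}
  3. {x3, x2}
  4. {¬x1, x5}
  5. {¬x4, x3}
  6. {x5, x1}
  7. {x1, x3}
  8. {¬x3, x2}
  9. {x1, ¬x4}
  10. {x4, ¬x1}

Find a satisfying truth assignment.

Pure literal: x5 appears only positively; assign x5 = True.
Set x1 = True and propagate.
  then x4 is forced to True.
  then x3 is forced to True.
  then x2 is forced to True.
Every clause has at least one true literal under this assignment.

x1=T  x2=T  x3=T  x4=T  x5=T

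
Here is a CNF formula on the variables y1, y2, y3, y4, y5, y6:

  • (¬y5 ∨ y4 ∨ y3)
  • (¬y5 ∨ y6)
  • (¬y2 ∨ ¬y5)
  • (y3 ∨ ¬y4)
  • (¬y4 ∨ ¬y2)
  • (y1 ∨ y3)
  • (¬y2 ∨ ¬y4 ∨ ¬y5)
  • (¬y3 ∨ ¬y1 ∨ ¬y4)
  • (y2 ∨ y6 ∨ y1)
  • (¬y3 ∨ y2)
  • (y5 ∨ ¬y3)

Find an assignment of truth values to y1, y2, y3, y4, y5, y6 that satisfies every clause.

y1 = 1, y2 = 1, y3 = 0, y4 = 0, y5 = 0, y6 = 0

Branch on y1: take y1 = True.
Set y2 = True and propagate.
  then y5 is forced to False.
  then y4 is forced to False.
  then y3 is forced to False.
y6 is now unconstrained; take y6 = False.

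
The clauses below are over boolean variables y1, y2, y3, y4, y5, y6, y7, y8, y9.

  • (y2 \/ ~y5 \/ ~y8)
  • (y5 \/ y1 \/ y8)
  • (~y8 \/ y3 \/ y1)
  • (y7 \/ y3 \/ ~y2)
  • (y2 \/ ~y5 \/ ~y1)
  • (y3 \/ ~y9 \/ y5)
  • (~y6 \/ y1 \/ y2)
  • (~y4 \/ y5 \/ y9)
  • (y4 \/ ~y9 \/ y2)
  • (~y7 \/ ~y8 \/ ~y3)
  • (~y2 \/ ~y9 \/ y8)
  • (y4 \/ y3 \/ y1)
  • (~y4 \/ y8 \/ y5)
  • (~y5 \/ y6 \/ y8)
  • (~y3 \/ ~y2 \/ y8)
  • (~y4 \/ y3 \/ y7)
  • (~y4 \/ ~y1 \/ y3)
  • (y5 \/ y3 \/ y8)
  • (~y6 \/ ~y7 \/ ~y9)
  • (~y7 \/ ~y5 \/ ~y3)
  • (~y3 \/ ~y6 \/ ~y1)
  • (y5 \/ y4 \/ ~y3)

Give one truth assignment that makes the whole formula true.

Try y1 = True.
Try y2 = True.
Try y3 = False.
  then y7 is forced to True.
  then y4 is forced to False.
The remaining clauses are satisfied by y5 = True, y6 = False, y8 = True, y9 = False.
Every clause has at least one true literal under this assignment.

y1 = 1, y2 = 1, y3 = 0, y4 = 0, y5 = 1, y6 = 0, y7 = 1, y8 = 1, y9 = 0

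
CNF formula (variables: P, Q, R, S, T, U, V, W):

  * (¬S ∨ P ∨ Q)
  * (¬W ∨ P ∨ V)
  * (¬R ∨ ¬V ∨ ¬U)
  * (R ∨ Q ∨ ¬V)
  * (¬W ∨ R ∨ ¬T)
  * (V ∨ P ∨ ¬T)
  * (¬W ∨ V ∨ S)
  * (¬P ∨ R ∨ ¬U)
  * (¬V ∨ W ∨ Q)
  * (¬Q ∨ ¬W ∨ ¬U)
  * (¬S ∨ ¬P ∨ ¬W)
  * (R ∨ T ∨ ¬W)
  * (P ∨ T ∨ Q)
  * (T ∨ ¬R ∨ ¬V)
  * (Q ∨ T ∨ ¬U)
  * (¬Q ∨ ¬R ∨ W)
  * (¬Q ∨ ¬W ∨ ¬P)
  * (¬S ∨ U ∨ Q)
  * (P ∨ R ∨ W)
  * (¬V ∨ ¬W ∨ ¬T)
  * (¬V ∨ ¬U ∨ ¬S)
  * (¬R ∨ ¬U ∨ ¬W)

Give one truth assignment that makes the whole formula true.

Try P = True.
The remaining clauses are satisfied by Q = False, R = True, S = True, T = True, U = True, V = False, W = False.
Every clause has at least one true literal under this assignment.

P = True  Q = False  R = True  S = True  T = True  U = True  V = False  W = False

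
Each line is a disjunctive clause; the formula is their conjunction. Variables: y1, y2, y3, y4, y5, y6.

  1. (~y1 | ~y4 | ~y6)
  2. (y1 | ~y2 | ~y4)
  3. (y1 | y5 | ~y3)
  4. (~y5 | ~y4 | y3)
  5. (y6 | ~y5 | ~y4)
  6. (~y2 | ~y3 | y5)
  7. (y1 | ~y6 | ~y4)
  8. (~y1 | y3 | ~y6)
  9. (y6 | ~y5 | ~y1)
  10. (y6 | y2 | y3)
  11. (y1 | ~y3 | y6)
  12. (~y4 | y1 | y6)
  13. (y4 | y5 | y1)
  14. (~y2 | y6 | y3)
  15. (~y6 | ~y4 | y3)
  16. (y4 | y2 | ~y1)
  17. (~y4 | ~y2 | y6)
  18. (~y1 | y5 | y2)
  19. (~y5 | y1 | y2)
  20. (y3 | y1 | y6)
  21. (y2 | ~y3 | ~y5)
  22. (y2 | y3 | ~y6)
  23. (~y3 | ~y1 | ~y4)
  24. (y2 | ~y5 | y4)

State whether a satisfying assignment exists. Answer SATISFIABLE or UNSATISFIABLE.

Try y1 = False.
For the remaining variables, y2 = True, y3 = False, y4 = False, y5 = True, y6 = True works.
So y1 = False  y2 = True  y3 = False  y4 = False  y5 = True  y6 = True is a satisfying assignment.

SATISFIABLE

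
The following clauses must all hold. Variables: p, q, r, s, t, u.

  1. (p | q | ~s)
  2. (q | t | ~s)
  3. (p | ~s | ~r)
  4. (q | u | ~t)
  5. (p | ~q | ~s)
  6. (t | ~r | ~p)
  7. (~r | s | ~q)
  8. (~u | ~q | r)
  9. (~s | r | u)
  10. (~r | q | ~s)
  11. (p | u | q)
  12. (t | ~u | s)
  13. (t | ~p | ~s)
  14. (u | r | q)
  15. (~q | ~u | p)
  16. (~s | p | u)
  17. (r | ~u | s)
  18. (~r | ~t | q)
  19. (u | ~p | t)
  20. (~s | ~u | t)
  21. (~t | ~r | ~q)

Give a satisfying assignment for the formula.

p = F, q = T, r = F, s = F, t = T, u = F

Check each clause:
  1. (~s | q | p) — q is true.
  2. (~s | q | t) — q is true.
  3. (~s | ~r | p) — ~s is true.
  4. (~t | q | u) — q is true.
  5. (p | ~s | ~q) — ~s is true.
  6. (~p | t | ~r) — t is true.
  7. (~q | s | ~r) — ~r is true.
  8. (~q | ~u | r) — ~u is true.
  9. (r | u | ~s) — ~s is true.
  10. (~r | ~s | q) — q is true.
  11. (p | u | q) — q is true.
  12. (~u | t | s) — ~u is true.
  13. (~s | t | ~p) — ~s is true.
  14. (q | r | u) — q is true.
  15. (~q | ~u | p) — ~u is true.
  16. (~s | u | p) — ~s is true.
  17. (s | r | ~u) — ~u is true.
  18. (~t | q | ~r) — q is true.
  19. (t | ~p | u) — t is true.
  20. (~s | ~u | t) — ~u is true.
  21. (~t | ~q | ~r) — ~r is true.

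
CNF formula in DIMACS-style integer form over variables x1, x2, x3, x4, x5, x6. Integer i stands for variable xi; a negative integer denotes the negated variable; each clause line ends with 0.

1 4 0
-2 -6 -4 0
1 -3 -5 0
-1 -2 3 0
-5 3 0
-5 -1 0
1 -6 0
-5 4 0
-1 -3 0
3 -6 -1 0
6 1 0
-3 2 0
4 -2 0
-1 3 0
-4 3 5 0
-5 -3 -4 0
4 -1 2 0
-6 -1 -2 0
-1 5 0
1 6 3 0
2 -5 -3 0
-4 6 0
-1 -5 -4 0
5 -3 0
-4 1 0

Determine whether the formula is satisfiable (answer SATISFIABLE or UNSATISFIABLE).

UNSATISFIABLE

x1 = True:
  propagation gives x5=False; an empty clause results — contradiction.
x1 = False:
  propagation gives x4=True; an empty clause results — contradiction.
Every branch closes, so no satisfying assignment exists.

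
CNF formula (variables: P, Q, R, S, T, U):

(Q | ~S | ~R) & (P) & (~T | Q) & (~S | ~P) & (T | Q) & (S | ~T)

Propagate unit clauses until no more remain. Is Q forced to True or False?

True

Unit clause (P) sets P = True.
From (~S | ~P) and P = True: S = False.
(~T | S) with S = False leaves only ~T, so T = False.
From (Q | T) and T = False: Q = True.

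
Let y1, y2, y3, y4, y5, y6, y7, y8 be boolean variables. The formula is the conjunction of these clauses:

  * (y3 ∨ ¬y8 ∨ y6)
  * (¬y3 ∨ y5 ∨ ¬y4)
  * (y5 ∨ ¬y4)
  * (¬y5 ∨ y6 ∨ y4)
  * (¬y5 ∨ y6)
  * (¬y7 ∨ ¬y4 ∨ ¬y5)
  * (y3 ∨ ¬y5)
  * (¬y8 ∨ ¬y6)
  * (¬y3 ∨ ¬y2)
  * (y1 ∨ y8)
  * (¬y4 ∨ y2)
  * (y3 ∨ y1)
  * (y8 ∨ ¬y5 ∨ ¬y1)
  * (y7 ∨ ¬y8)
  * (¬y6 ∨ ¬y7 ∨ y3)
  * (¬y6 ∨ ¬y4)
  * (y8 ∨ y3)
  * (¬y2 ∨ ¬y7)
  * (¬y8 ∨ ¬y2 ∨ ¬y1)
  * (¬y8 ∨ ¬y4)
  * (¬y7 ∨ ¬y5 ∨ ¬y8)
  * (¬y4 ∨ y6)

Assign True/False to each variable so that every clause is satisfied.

y1=False, y2=False, y3=True, y4=False, y5=False, y6=False, y7=True, y8=True

Branch on y1: take y1 = False.
  then y8 is forced to True.
  then y6 is forced to False.
  then y3 is forced to True.
  then y5 is forced to False.
  then y4 is forced to False.
  then y2 is forced to False.
  then y7 is forced to True.
Every clause has at least one true literal under this assignment.
Check each clause:
  1. (y6 ∨ ¬y8 ∨ y3) — y3 is true.
  2. (¬y4 ∨ ¬y3 ∨ y5) — ¬y4 is true.
  3. (y5 ∨ ¬y4) — ¬y4 is true.
  4. (y6 ∨ ¬y5 ∨ y4) — ¬y5 is true.
  5. (¬y5 ∨ y6) — ¬y5 is true.
  6. (¬y7 ∨ ¬y5 ∨ ¬y4) — ¬y5 is true.
  7. (¬y5 ∨ y3) — y3 is true.
  8. (¬y6 ∨ ¬y8) — ¬y6 is true.
  9. (¬y3 ∨ ¬y2) — ¬y2 is true.
  10. (y8 ∨ y1) — y8 is true.
  11. (y2 ∨ ¬y4) — ¬y4 is true.
  12. (y3 ∨ y1) — y3 is true.
  13. (y8 ∨ ¬y5 ∨ ¬y1) — y8 is true.
  14. (¬y8 ∨ y7) — y7 is true.
  15. (¬y7 ∨ ¬y6 ∨ y3) — ¬y6 is true.
  16. (¬y4 ∨ ¬y6) — ¬y6 is true.
  17. (y3 ∨ y8) — y8 is true.
  18. (¬y7 ∨ ¬y2) — ¬y2 is true.
  19. (¬y2 ∨ ¬y1 ∨ ¬y8) — ¬y1 is true.
  20. (¬y4 ∨ ¬y8) — ¬y4 is true.
  21. (¬y5 ∨ ¬y8 ∨ ¬y7) — ¬y5 is true.
  22. (¬y4 ∨ y6) — ¬y4 is true.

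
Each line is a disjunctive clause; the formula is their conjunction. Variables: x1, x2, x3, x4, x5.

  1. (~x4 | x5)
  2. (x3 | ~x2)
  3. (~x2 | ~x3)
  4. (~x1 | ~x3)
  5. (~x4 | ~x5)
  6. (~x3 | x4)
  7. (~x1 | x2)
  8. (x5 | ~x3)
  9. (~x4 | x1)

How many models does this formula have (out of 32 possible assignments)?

2

The models are:
  x1=F x2=F x3=F x4=F x5=F
  x1=F x2=F x3=F x4=F x5=T
Count: 2.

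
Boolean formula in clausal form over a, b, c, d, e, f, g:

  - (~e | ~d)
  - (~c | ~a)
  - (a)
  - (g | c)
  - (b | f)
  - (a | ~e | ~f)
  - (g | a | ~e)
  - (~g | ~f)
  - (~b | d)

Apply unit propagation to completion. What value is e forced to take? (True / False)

(a) stands alone — a = True.
(~c | ~a): since a = True, the clause reduces to (~c). c = False.
From (g | c) and c = False: g = True.
(~f | ~g) with g = True leaves only ~f, so f = False.
(f | b): since f = False, the clause reduces to (b). b = True.
(d | ~b) with b = True leaves only d, so d = True.
(~e | ~d) with d = True leaves only ~e, so e = False.

False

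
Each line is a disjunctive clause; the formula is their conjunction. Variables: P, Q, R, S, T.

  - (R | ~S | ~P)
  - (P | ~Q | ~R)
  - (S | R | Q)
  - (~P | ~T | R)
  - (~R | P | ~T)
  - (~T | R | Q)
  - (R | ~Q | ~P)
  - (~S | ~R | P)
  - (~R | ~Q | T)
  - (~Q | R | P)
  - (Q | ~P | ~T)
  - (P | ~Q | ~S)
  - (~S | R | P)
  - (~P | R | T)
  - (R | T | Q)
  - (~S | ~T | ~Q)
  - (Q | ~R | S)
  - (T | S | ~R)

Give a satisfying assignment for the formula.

Set P = True and propagate.
The remaining clauses are satisfied by Q = False, R = True, S = True, T = False.
Every clause has at least one true literal under this assignment.
Check each clause:
  1. (~P | R | ~S) — R is true.
  2. (P | ~Q | ~R) — P is true.
  3. (R | S | Q) — R is true.
  4. (R | ~P | ~T) — R is true.
  5. (~T | P | ~R) — P is true.
  6. (~T | Q | R) — R is true.
  7. (R | ~Q | ~P) — R is true.
  8. (~R | ~S | P) — P is true.
  9. (~Q | ~R | T) — ~Q is true.
  10. (P | ~Q | R) — P is true.
  11. (~P | Q | ~T) — ~T is true.
  12. (~S | P | ~Q) — P is true.
  13. (~S | R | P) — P is true.
  14. (R | T | ~P) — R is true.
  15. (Q | R | T) — R is true.
  16. (~Q | ~S | ~T) — ~T is true.
  17. (Q | ~R | S) — S is true.
  18. (T | S | ~R) — S is true.

P=T, Q=F, R=T, S=T, T=F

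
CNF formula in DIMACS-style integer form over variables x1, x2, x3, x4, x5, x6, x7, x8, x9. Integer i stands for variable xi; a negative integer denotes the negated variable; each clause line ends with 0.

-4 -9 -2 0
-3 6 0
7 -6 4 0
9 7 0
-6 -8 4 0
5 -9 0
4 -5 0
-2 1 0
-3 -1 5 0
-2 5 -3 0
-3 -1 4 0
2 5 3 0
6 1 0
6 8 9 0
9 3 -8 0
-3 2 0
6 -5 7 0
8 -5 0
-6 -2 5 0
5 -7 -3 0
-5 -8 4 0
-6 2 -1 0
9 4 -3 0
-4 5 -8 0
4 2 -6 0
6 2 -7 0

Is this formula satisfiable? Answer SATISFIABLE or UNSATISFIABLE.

SATISFIABLE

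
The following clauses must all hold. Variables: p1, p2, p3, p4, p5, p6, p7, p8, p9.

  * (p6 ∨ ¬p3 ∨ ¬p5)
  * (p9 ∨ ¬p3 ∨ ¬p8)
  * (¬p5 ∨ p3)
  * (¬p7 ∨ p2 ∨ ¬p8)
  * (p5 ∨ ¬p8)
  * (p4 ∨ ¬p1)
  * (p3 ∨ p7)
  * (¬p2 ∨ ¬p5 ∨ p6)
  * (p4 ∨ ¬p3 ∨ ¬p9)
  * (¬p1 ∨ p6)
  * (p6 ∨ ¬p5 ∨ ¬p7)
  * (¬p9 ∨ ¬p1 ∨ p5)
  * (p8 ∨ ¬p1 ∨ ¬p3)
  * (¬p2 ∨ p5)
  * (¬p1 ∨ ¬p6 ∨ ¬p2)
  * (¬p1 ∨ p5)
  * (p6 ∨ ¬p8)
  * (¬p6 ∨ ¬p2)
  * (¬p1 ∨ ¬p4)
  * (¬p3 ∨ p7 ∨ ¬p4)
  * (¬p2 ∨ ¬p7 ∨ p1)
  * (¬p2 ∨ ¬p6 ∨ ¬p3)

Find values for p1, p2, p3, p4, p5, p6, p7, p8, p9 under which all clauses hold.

Try p1 = False.
For the remaining variables, p2 = False, p3 = False, p4 = False, p5 = False, p6 = True, p7 = True, p8 = False, p9 = False works.

p1=F, p2=F, p3=F, p4=F, p5=F, p6=T, p7=T, p8=F, p9=F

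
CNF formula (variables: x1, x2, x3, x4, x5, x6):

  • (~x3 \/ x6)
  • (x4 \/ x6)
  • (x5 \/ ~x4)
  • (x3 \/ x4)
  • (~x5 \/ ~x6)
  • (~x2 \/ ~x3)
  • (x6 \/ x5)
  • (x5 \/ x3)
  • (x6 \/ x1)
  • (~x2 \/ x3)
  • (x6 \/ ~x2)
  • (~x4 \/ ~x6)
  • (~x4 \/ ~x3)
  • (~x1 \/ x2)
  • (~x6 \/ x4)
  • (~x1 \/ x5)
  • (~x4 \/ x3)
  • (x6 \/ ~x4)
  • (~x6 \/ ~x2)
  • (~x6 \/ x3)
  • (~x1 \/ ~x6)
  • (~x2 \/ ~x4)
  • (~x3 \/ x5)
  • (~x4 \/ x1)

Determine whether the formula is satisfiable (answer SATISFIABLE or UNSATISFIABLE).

UNSATISFIABLE

x6 = True:
  propagation gives x5=False, x4=False; an empty clause results — contradiction.
x6 = False:
  propagation gives x3=False, x4=True; an empty clause results — contradiction.
Every branch closes, so no satisfying assignment exists.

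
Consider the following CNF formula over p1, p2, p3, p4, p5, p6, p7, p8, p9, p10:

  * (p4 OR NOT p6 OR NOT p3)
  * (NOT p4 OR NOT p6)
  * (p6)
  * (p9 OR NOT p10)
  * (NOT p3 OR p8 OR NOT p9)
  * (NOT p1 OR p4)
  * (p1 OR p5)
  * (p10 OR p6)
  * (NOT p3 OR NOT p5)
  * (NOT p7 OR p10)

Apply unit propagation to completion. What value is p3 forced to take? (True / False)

False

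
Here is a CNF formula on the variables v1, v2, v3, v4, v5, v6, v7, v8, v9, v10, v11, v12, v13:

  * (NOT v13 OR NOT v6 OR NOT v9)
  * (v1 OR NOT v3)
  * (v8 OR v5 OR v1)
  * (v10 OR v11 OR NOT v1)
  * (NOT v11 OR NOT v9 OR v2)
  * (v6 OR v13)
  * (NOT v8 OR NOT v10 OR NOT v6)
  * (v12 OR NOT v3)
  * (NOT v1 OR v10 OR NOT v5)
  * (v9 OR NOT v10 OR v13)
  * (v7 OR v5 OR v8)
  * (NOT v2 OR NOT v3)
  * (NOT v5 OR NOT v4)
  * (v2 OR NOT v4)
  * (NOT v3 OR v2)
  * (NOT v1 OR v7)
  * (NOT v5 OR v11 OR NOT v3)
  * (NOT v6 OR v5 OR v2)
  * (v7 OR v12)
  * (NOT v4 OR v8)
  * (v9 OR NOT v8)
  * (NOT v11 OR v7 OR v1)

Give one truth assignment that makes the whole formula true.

Pure literal: v3 appears only negated; assign v3 = False.
v4 occurs only negated in the remaining clauses — set v4 = False.
Set v1 = True and propagate.
  then v7 is forced to True.
The remaining clauses are satisfied by v2 = False, v5 = True, v6 = False, v8 = False, v9 = False, v10 = True, v11 = False, v12 = True, v13 = True.

v1 = T  v2 = F  v3 = F  v4 = F  v5 = T  v6 = F  v7 = T  v8 = F  v9 = F  v10 = T  v11 = F  v12 = T  v13 = T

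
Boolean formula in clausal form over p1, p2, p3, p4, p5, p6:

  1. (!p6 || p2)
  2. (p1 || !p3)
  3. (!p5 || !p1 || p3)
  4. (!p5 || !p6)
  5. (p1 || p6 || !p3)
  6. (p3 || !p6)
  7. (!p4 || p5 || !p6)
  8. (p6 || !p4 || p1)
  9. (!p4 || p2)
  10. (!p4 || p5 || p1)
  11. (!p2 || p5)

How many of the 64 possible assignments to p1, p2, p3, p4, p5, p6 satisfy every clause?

Split on p6, then p1.
  p6=1, p1=1: a clause becomes empty — 0.
  p6=1, p1=0: a clause becomes empty — 0.
  p6=0, p1=1: 5 of the 16 assignments to (p2,p3,p4,p5) work.
  p6=0, p1=0: remaining (p2,p3,p4,p5) ∈ {(0,0,0,0); (0,0,0,1); (1,0,0,1)} — 3.
Total: 0 + 0 + 5 + 3 = 8.

8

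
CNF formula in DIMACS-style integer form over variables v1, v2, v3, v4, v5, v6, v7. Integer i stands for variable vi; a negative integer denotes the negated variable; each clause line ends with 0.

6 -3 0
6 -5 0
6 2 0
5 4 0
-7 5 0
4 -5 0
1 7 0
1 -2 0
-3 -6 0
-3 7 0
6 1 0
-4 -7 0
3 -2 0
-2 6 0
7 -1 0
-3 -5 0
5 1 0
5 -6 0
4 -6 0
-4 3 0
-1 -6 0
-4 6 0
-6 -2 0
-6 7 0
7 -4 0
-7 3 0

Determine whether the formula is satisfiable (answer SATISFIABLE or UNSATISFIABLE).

UNSATISFIABLE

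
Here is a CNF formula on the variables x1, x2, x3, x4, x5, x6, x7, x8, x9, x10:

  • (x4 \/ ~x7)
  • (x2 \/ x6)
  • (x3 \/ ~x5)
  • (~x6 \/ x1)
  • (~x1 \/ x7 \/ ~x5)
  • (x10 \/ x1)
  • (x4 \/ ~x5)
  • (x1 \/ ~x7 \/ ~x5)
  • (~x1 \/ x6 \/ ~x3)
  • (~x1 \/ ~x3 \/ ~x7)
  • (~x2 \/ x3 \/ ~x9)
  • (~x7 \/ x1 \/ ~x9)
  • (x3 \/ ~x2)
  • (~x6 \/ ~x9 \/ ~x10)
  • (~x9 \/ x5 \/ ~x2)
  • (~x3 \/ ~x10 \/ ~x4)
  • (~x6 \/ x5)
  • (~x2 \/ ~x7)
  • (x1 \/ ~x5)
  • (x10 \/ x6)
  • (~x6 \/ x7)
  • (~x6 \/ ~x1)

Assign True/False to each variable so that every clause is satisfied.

x1=F, x2=T, x3=T, x4=F, x5=F, x6=F, x7=F, x8=F, x9=F, x10=T

Check each clause:
  1. (x4 \/ ~x7) — ~x7 is true.
  2. (x2 \/ x6) — x2 is true.
  3. (x3 \/ ~x5) — x3 is true.
  4. (x1 \/ ~x6) — ~x6 is true.
  5. (~x1 \/ ~x5 \/ x7) — ~x5 is true.
  6. (x1 \/ x10) — x10 is true.
  7. (x4 \/ ~x5) — ~x5 is true.
  8. (~x5 \/ ~x7 \/ x1) — ~x5 is true.
  9. (~x3 \/ x6 \/ ~x1) — ~x1 is true.
  10. (~x1 \/ ~x3 \/ ~x7) — ~x7 is true.
  11. (x3 \/ ~x2 \/ ~x9) — x3 is true.
  12. (~x9 \/ x1 \/ ~x7) — ~x7 is true.
  13. (x3 \/ ~x2) — x3 is true.
  14. (~x10 \/ ~x6 \/ ~x9) — ~x6 is true.
  15. (~x2 \/ ~x9 \/ x5) — ~x9 is true.
  16. (~x10 \/ ~x4 \/ ~x3) — ~x4 is true.
  17. (~x6 \/ x5) — ~x6 is true.
  18. (~x7 \/ ~x2) — ~x7 is true.
  19. (~x5 \/ x1) — ~x5 is true.
  20. (x6 \/ x10) — x10 is true.
  21. (~x6 \/ x7) — ~x6 is true.
  22. (~x6 \/ ~x1) — ~x6 is true.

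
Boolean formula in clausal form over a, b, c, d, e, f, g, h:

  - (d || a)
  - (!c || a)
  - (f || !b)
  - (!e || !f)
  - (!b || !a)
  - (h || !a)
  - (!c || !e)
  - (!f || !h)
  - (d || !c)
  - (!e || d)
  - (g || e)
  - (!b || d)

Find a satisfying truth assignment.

b occurs only negated in the remaining clauses — set b = False.
Pure literal: c appears only negated; assign c = False.
Branch on a: take a = True.
  then h is forced to True.
  then f is forced to False.
Branch on d: take d = False.
  then e is forced to False.
  then g is forced to True.
Every clause has at least one true literal under this assignment.
Check each clause:
  1. (a || d) — a is true.
  2. (!c || a) — a is true.
  3. (!b || f) — !b is true.
  4. (!e || !f) — !f is true.
  5. (!b || !a) — !b is true.
  6. (h || !a) — h is true.
  7. (!c || !e) — !e is true.
  8. (!h || !f) — !f is true.
  9. (d || !c) — !c is true.
  10. (d || !e) — !e is true.
  11. (e || g) — g is true.
  12. (!b || d) — !b is true.

a=True  b=False  c=False  d=False  e=False  f=False  g=True  h=True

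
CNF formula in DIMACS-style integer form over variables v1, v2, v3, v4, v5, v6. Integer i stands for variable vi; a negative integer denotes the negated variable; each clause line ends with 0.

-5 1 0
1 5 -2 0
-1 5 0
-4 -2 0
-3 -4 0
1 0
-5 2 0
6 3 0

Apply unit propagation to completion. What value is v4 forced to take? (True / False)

(v1) is a unit clause: v1 = True.
(¬v1 ∨ v5): since v1 = True, the clause reduces to (v5). v5 = True.
From (¬v5 ∨ v2) and v5 = True: v2 = True.
From (¬v2 ∨ ¬v4) and v2 = True: v4 = False.

False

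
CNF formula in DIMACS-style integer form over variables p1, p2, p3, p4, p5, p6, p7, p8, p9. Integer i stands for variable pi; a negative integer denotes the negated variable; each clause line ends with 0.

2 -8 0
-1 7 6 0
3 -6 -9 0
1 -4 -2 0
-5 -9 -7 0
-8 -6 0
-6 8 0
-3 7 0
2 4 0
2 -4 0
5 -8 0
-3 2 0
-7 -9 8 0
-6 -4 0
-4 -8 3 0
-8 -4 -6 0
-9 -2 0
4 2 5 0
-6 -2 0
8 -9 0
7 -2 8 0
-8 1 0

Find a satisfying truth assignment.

p1=1  p2=1  p3=0  p4=0  p5=1  p6=0  p7=1  p8=1  p9=0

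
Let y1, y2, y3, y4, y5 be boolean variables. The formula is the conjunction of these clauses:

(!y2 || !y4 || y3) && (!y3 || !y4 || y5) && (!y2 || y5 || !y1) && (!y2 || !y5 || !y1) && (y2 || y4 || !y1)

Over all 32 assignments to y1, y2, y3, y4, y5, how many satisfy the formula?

15

Case analysis on y2 and y1:
  y2=T, y1=T: a clause becomes empty — 0.
  y2=T, y1=F: 5 of the 8 assignments to (y3,y4,y5) work.
  y2=F, y1=T: remaining (y3,y4,y5) ∈ {(F,T,F); (F,T,T); (T,T,T)} — 3.
  y2=F, y1=F: 7 of the 8 assignments to (y3,y4,y5) work.
Total: 0 + 5 + 3 + 7 = 15.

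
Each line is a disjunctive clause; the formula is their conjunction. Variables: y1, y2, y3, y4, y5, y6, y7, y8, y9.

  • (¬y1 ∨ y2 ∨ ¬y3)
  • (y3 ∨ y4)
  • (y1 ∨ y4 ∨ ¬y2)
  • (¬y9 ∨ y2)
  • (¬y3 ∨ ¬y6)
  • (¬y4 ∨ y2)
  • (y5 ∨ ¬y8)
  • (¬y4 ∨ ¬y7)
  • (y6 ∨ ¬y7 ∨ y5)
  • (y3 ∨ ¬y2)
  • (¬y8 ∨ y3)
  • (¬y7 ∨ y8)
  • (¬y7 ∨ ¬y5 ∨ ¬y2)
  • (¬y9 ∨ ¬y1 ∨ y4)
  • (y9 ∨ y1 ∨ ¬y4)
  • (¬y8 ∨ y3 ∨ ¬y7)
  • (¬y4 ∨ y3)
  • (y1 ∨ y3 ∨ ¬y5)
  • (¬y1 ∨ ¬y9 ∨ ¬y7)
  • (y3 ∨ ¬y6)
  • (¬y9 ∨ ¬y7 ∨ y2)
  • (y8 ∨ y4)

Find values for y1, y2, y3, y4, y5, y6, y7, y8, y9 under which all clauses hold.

Pure literal: y7 appears only negated; assign y7 = False.
Branch on y1: take y1 = False.
For the remaining variables, y2 = True, y3 = True, y4 = True, y5 = True, y6 = False, y8 = False, y9 = True works.

y1 = F, y2 = T, y3 = T, y4 = T, y5 = T, y6 = F, y7 = F, y8 = F, y9 = T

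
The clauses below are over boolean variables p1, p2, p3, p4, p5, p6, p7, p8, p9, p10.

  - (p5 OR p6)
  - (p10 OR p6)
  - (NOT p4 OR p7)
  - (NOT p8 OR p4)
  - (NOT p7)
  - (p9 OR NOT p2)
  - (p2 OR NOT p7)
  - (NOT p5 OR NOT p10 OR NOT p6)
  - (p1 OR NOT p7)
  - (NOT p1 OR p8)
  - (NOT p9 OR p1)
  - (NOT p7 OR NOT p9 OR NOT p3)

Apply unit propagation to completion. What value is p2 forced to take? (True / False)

False

(NOT p7) stands alone — p7 = False.
(NOT p4 OR p7): since p7 = False, the clause reduces to (NOT p4). p4 = False.
(NOT p8 OR p4): since p4 = False, the clause reduces to (NOT p8). p8 = False.
In (NOT p1 OR p8), p8 is now false; NOT p1 must hold, so p1 = False.
In (p1 OR NOT p9), p1 is now false; NOT p9 must hold, so p9 = False.
(p9 OR NOT p2) with p9 = False leaves only NOT p2, so p2 = False.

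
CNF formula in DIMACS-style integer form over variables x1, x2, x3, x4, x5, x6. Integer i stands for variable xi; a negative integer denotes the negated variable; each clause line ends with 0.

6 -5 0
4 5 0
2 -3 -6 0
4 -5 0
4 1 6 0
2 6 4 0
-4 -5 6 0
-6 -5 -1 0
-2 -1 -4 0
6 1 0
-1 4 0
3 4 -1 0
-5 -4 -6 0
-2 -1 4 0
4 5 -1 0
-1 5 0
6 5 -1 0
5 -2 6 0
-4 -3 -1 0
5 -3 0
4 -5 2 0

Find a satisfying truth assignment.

x1=False, x2=True, x3=False, x4=True, x5=False, x6=True

Check each clause:
  1. (x6 \/ ~x5) — ~x5 is true.
  2. (x5 \/ x4) — x4 is true.
  3. (~x3 \/ ~x6 \/ x2) — x2 is true.
  4. (x4 \/ ~x5) — ~x5 is true.
  5. (x6 \/ x4 \/ x1) — x4 is true.
  6. (x4 \/ x6 \/ x2) — x2 is true.
  7. (~x4 \/ x6 \/ ~x5) — ~x5 is true.
  8. (~x5 \/ ~x6 \/ ~x1) — ~x5 is true.
  9. (~x4 \/ ~x1 \/ ~x2) — ~x1 is true.
  10. (x1 \/ x6) — x6 is true.
  11. (~x1 \/ x4) — x4 is true.
  12. (~x1 \/ x4 \/ x3) — x4 is true.
  13. (~x4 \/ ~x5 \/ ~x6) — ~x5 is true.
  14. (x4 \/ ~x1 \/ ~x2) — x4 is true.
  15. (x4 \/ x5 \/ ~x1) — x4 is true.
  16. (x5 \/ ~x1) — ~x1 is true.
  17. (~x1 \/ x6 \/ x5) — x6 is true.
  18. (x5 \/ ~x2 \/ x6) — x6 is true.
  19. (~x3 \/ ~x1 \/ ~x4) — ~x3 is true.
  20. (x5 \/ ~x3) — ~x3 is true.
  21. (x4 \/ x2 \/ ~x5) — x2 is true.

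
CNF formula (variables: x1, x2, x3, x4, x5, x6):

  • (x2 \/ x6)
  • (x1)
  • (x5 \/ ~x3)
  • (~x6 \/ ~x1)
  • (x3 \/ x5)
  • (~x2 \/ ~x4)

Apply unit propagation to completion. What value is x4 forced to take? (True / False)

False

(x1) stands alone — x1 = True.
In (~x6 \/ ~x1), ~x1 is now false; ~x6 must hold, so x6 = False.
In (x6 \/ x2), x6 is now false; x2 must hold, so x2 = True.
(~x2 \/ ~x4) with x2 = True leaves only ~x4, so x4 = False.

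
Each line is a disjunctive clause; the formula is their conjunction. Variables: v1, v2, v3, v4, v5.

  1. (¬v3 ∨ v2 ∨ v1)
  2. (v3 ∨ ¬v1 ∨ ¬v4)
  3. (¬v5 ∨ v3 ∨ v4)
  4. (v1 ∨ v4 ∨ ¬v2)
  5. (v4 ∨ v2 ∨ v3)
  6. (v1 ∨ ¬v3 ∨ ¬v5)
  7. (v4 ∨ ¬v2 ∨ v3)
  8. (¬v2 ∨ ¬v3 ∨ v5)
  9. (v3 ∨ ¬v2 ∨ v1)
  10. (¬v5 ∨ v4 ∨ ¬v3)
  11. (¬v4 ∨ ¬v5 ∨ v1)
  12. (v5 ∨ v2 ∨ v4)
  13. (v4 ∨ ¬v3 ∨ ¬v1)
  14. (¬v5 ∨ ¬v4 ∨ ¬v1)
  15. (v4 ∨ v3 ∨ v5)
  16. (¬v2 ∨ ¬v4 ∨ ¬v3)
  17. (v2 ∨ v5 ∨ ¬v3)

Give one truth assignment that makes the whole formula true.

v1 = F, v2 = F, v3 = F, v4 = T, v5 = F

Try v1 = False.
Branch on v2: take v2 = False.
  then v3 is forced to False.
  then v4 is forced to True.
  then v5 is forced to False.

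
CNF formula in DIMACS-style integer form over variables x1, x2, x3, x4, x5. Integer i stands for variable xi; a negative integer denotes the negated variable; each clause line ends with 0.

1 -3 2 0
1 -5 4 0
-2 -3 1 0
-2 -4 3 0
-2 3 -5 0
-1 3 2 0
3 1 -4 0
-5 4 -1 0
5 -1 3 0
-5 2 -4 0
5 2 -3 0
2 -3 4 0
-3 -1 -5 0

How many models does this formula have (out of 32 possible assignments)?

The models are:
  x1=0 x2=0 x3=0 x4=0 x5=0
  x1=0 x2=1 x3=0 x4=0 x5=0
  x1=1 x2=1 x3=1 x4=0 x5=0
  x1=1 x2=1 x3=1 x4=1 x5=0
Count: 4.

4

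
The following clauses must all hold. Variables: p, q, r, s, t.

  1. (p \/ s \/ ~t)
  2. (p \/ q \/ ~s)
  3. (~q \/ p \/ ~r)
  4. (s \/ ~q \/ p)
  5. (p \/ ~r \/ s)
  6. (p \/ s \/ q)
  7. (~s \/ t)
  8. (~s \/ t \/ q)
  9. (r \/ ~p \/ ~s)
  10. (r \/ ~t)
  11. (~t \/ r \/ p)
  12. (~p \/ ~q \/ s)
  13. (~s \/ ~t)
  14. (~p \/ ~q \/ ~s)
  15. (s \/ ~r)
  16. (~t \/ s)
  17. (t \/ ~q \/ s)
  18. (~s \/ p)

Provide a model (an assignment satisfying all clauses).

Set p = True and propagate.
Set q = False and propagate.
The remaining clauses are satisfied by r = False, s = False, t = False.
Check each clause:
  1. (~t \/ s \/ p) — p is true.
  2. (q \/ p \/ ~s) — p is true.
  3. (~q \/ ~r \/ p) — p is true.
  4. (s \/ ~q \/ p) — p is true.
  5. (p \/ s \/ ~r) — p is true.
  6. (p \/ s \/ q) — p is true.
  7. (~s \/ t) — ~s is true.
  8. (~s \/ t \/ q) — ~s is true.
  9. (~s \/ r \/ ~p) — ~s is true.
  10. (r \/ ~t) — ~t is true.
  11. (r \/ ~t \/ p) — p is true.
  12. (~p \/ ~q \/ s) — ~q is true.
  13. (~s \/ ~t) — ~t is true.
  14. (~p \/ ~q \/ ~s) — ~s is true.
  15. (~r \/ s) — ~r is true.
  16. (~t \/ s) — ~t is true.
  17. (~q \/ t \/ s) — ~q is true.
  18. (~s \/ p) — p is true.

p=T  q=F  r=F  s=F  t=F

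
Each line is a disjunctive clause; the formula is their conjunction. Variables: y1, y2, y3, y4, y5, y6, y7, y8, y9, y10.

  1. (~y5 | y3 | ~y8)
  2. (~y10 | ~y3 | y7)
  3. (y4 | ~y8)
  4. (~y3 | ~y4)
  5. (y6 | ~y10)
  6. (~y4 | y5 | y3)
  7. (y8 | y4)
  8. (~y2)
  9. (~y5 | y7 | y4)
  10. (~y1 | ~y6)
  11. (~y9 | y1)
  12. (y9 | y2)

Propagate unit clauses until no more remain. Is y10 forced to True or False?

False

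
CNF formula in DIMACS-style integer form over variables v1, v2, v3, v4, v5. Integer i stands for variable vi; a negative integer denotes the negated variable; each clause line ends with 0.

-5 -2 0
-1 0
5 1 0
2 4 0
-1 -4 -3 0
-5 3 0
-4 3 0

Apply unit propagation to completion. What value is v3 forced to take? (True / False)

True

(¬v1) is a unit clause: v1 = False.
In (v1 ∨ v5), v1 is now false; v5 must hold, so v5 = True.
In (¬v5 ∨ ¬v2), ¬v5 is now false; ¬v2 must hold, so v2 = False.
In (v4 ∨ v2), v2 is now false; v4 must hold, so v4 = True.
In (v3 ∨ ¬v5), ¬v5 is now false; v3 must hold, so v3 = True.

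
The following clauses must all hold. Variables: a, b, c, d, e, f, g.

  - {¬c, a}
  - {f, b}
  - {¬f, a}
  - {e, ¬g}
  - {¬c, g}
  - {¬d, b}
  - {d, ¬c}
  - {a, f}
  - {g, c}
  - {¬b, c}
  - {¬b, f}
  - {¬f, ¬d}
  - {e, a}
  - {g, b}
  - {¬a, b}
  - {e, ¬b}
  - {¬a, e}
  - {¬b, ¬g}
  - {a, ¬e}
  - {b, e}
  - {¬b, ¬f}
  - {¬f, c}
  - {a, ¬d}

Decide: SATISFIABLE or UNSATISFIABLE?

UNSATISFIABLE

b = True:
  propagation gives c=True, a=True, g=True; an empty clause results — contradiction.
b = False:
  propagation gives f=True, a=True; an empty clause results — contradiction.
Every branch closes, so no satisfying assignment exists.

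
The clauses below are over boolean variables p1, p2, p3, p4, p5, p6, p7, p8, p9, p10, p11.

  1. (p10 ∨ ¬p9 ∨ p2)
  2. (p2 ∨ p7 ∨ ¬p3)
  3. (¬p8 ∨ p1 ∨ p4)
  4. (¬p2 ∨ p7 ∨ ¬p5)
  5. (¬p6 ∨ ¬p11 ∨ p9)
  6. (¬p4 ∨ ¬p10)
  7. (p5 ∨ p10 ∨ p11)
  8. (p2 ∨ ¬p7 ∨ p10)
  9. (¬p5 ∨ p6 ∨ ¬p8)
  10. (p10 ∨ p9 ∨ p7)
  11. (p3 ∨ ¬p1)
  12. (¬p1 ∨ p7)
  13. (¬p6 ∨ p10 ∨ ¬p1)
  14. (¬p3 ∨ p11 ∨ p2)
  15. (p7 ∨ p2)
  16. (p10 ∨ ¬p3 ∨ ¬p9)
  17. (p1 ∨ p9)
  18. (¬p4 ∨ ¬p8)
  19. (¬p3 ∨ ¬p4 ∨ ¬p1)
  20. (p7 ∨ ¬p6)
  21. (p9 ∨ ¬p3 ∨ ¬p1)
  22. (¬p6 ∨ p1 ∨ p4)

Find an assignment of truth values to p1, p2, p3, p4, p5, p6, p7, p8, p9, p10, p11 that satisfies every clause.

p1 = False  p2 = True  p3 = False  p4 = False  p5 = True  p6 = False  p7 = True  p8 = False  p9 = True  p10 = False  p11 = True

Check each clause:
  1. (p2 ∨ p10 ∨ ¬p9) — p2 is true.
  2. (p2 ∨ p7 ∨ ¬p3) — p2 is true.
  3. (p4 ∨ p1 ∨ ¬p8) — ¬p8 is true.
  4. (¬p5 ∨ p7 ∨ ¬p2) — p7 is true.
  5. (p9 ∨ ¬p11 ∨ ¬p6) — p9 is true.
  6. (¬p10 ∨ ¬p4) — ¬p4 is true.
  7. (p11 ∨ p10 ∨ p5) — p11 is true.
  8. (p10 ∨ p2 ∨ ¬p7) — p2 is true.
  9. (¬p8 ∨ ¬p5 ∨ p6) — ¬p8 is true.
  10. (p7 ∨ p9 ∨ p10) — p9 is true.
  11. (p3 ∨ ¬p1) — ¬p1 is true.
  12. (¬p1 ∨ p7) — ¬p1 is true.
  13. (p10 ∨ ¬p1 ∨ ¬p6) — ¬p6 is true.
  14. (p2 ∨ p11 ∨ ¬p3) — p2 is true.
  15. (p2 ∨ p7) — p2 is true.
  16. (¬p3 ∨ ¬p9 ∨ p10) — ¬p3 is true.
  17. (p9 ∨ p1) — p9 is true.
  18. (¬p8 ∨ ¬p4) — ¬p8 is true.
  19. (¬p4 ∨ ¬p3 ∨ ¬p1) — ¬p4 is true.
  20. (p7 ∨ ¬p6) — ¬p6 is true.
  21. (¬p3 ∨ ¬p1 ∨ p9) — p9 is true.
  22. (¬p6 ∨ p1 ∨ p4) — ¬p6 is true.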